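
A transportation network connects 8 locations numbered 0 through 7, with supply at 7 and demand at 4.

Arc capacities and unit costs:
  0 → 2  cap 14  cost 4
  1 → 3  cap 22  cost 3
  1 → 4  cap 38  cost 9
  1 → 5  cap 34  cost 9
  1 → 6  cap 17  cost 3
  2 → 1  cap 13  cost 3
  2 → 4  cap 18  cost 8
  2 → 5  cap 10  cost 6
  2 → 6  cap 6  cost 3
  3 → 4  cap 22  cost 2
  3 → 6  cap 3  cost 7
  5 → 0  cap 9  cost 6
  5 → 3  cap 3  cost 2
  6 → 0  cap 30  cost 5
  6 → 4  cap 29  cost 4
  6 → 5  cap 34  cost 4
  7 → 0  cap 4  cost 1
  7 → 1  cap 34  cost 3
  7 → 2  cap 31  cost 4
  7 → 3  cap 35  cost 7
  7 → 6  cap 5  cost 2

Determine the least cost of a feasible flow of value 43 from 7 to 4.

shortest-cost path #1: 7→6→4 push 5 @ unit cost 6 (adds 30)
shortest-cost path #2: 7→1→3→4 push 22 @ unit cost 8 (adds 176)
shortest-cost path #3: 7→1→6→4 push 12 @ unit cost 10 (adds 120)
shortest-cost path #4: 7→2→6→4 push 4 @ unit cost 11 (adds 44)
total cost = 370

Minimum cost for 43 units: 370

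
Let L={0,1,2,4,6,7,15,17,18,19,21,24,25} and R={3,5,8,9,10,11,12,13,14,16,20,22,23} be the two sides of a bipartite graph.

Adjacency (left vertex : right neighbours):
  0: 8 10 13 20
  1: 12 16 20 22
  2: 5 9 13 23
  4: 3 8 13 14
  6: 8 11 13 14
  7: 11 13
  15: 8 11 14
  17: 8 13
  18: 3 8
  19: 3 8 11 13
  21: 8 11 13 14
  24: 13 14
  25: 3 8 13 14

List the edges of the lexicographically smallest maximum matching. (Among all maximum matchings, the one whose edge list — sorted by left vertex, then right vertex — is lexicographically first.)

|M| = 8 (so the lex-smallest maximum matching has 8 edges)
process left vertices in ascending order; for each, take the smallest-labelled available neighbour that still permits 8 edges overall, or leave it unmatched if none does
lex-smallest matching: {0-10, 1-12, 2-5, 4-3, 6-8, 7-11, 15-14, 17-13}

Lex-smallest maximum matching: {(0,10), (1,12), (2,5), (4,3), (6,8), (7,11), (15,14), (17,13)}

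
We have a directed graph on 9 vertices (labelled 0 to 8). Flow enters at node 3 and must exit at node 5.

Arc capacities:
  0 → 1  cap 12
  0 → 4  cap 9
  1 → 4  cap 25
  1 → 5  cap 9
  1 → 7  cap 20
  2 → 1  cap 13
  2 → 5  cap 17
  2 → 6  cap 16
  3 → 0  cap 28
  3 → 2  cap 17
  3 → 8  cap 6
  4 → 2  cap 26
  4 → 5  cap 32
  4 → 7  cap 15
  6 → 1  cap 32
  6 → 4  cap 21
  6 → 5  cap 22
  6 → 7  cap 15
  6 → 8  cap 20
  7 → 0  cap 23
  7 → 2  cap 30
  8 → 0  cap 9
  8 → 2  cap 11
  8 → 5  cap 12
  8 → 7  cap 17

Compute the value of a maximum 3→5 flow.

augment #1: 3→2→5 bottleneck 17, total now 17
augment #2: 3→8→5 bottleneck 6, total now 23
augment #3: 3→0→1→5 bottleneck 9, total now 32
augment #4: 3→0→4→5 bottleneck 9, total now 41
augment #5: 3→0→1→4→5 bottleneck 3, total now 44

Maximum flow value: 44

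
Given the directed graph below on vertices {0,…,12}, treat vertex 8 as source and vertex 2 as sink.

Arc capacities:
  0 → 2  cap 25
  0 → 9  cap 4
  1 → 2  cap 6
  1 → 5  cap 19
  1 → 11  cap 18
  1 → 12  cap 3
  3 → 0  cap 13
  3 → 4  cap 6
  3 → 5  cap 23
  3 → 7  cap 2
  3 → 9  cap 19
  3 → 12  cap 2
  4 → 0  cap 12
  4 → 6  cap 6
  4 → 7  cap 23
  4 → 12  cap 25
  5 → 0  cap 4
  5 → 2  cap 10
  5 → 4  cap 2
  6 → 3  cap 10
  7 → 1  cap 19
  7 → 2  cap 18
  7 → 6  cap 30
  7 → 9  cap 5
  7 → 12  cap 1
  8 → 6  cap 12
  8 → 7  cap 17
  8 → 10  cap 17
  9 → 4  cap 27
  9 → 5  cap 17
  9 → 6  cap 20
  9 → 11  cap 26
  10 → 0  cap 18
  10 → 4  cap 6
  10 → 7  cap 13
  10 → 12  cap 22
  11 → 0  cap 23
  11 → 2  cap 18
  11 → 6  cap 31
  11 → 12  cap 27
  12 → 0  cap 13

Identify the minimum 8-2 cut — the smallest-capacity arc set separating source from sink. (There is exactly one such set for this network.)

Min-cut arcs: {(6,3), (8,7), (8,10)} (total capacity 44)

augment #1: 8→7→2 push 17
augment #2: 8→10→0→2 push 17
augment #3: 8→6→3→0→2 push 8
augment #4: 8→6→3→5→2 push 2
max flow = 44; residual-reachable set from 8 gives S-side
cut edges (S→T): {(6,3), (8,7), (8,10)} total cap 44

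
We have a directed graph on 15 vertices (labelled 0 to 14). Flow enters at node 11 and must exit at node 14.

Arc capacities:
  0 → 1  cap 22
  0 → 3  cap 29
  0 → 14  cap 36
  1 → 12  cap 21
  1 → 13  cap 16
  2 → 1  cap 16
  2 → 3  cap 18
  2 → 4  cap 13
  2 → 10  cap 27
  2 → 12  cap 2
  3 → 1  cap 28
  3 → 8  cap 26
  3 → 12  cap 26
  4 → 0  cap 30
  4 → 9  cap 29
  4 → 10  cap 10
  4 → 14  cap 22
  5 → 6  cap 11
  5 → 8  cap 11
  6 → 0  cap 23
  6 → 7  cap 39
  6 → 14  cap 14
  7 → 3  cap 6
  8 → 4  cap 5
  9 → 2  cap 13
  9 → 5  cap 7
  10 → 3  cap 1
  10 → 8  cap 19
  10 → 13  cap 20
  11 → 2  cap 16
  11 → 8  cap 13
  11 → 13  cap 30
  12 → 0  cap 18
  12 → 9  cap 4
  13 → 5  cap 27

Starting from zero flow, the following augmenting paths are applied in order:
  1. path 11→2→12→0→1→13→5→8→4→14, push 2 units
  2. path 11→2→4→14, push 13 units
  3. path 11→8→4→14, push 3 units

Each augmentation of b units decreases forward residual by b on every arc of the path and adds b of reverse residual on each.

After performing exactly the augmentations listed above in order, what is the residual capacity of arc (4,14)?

after path 1 (11→2→12→0→1→13→5→8→4→14, push 2): res(4,14)=20
after path 2 (11→2→4→14, push 13): res(4,14)=7
after path 3 (11→8→4→14, push 3): res(4,14)=4

Residual capacity of (4,14): 4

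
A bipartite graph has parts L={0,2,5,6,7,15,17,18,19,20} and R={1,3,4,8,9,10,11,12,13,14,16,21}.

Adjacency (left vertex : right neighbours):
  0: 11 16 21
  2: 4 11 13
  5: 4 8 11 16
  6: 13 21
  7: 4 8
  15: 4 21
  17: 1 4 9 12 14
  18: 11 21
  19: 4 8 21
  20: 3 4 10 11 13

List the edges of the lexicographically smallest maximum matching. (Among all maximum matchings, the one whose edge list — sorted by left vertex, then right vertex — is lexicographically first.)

|M| = 8 (so the lex-smallest maximum matching has 8 edges)
process left vertices in ascending order; for each, take the smallest-labelled available neighbour that still permits 8 edges overall, or leave it unmatched if none does
lex-smallest matching: {0-11, 2-4, 5-16, 6-13, 7-8, 15-21, 17-1, 20-3}

Lex-smallest maximum matching: {(0,11), (2,4), (5,16), (6,13), (7,8), (15,21), (17,1), (20,3)}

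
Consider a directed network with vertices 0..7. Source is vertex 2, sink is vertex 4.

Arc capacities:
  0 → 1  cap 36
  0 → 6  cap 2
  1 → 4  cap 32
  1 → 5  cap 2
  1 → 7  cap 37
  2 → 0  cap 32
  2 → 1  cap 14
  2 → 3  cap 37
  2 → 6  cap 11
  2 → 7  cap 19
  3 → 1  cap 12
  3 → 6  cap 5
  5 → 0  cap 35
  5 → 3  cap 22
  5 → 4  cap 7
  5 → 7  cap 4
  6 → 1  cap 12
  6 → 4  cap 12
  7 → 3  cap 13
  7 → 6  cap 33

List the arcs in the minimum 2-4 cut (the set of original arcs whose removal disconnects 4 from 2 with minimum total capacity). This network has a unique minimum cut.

augment #1: 2→1→4 push 14
augment #2: 2→6→4 push 11
augment #3: 2→0→1→4 push 18
augment #4: 2→0→6→4 push 1
augment #5: 2→0→1→5→4 push 2
max flow = 46; residual-reachable set from 2 gives S-side
cut edges (S→T): {(1,4), (1,5), (6,4)} total cap 46

Min-cut arcs: {(1,4), (1,5), (6,4)} (total capacity 46)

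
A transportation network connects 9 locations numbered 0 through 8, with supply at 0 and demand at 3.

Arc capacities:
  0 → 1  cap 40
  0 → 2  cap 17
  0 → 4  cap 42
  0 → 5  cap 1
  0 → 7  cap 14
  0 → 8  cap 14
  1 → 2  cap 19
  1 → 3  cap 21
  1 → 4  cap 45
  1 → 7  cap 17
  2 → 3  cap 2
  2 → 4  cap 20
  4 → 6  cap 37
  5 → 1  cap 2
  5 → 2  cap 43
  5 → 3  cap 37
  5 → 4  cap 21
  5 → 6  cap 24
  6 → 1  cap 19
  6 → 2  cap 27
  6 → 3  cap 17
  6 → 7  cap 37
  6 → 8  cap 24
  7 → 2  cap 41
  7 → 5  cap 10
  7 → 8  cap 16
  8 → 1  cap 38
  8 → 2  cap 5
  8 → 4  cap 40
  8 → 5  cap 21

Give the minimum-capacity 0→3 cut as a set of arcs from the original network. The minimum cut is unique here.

augment #1: 0→1→3 push 21
augment #2: 0→2→3 push 2
augment #3: 0→5→3 push 1
augment #4: 0→4→6→3 push 17
augment #5: 0→7→5→3 push 10
augment #6: 0→8→5→3 push 14
augment #7: 0→7→8→5→3 push 4
augment #8: 0→1→7→8→5→3 push 3
max flow = 72; residual-reachable set from 0 gives S-side
cut edges (S→T): {(0,5), (1,3), (2,3), (6,3), (7,5), (8,5)} total cap 72

Min-cut arcs: {(0,5), (1,3), (2,3), (6,3), (7,5), (8,5)} (total capacity 72)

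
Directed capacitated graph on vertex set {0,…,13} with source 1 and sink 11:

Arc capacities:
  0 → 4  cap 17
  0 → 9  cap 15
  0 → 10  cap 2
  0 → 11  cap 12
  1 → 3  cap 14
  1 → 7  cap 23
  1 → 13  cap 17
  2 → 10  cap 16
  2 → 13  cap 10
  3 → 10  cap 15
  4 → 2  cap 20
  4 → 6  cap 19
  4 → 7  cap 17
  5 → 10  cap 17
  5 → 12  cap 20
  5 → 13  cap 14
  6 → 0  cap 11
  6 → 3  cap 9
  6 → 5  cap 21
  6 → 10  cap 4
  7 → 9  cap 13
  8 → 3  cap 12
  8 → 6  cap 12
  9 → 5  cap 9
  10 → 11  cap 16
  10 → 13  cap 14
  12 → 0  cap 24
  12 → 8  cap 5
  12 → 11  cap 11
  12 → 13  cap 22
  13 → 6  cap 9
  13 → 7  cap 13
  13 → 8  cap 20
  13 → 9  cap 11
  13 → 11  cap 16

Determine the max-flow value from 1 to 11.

Maximum flow value: 40

augment #1: 1→13→11 bottleneck 16, total now 16
augment #2: 1→3→10→11 bottleneck 14, total now 30
augment #3: 1→13→6→0→11 bottleneck 1, total now 31
augment #4: 1→7→9→5→10→11 bottleneck 2, total now 33
augment #5: 1→7→9→5→12→11 bottleneck 7, total now 40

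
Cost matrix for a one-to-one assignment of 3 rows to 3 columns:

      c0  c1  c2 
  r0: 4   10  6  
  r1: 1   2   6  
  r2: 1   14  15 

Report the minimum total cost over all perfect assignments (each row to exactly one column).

Minimum assignment cost: 9

optimal assignment: row0→col2 (cost 6), row1→col1 (cost 2), row2→col0 (cost 1)
total = 6 + 2 + 1 = 9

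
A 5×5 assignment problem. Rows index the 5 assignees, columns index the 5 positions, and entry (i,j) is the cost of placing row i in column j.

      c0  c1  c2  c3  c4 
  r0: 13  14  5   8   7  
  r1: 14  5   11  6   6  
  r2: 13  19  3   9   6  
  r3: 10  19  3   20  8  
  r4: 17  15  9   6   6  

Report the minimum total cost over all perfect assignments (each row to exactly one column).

Minimum assignment cost: 31

optimal assignment: row0→col4 (cost 7), row1→col1 (cost 5), row2→col2 (cost 3), row3→col0 (cost 10), row4→col3 (cost 6)
total = 7 + 5 + 3 + 10 + 6 = 31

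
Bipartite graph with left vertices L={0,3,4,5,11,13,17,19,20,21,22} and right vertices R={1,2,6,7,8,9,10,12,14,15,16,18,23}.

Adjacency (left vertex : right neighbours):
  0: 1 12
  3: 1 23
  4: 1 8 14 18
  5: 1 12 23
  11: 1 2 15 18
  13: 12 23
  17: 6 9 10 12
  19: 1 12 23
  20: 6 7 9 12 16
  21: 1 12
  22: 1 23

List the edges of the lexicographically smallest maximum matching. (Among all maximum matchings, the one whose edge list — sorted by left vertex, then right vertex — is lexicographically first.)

Lex-smallest maximum matching: {(0,1), (3,23), (4,8), (5,12), (11,2), (17,6), (20,7)}

|M| = 7 (so the lex-smallest maximum matching has 7 edges)
process left vertices in ascending order; for each, take the smallest-labelled available neighbour that still permits 7 edges overall, or leave it unmatched if none does
lex-smallest matching: {0-1, 3-23, 4-8, 5-12, 11-2, 17-6, 20-7}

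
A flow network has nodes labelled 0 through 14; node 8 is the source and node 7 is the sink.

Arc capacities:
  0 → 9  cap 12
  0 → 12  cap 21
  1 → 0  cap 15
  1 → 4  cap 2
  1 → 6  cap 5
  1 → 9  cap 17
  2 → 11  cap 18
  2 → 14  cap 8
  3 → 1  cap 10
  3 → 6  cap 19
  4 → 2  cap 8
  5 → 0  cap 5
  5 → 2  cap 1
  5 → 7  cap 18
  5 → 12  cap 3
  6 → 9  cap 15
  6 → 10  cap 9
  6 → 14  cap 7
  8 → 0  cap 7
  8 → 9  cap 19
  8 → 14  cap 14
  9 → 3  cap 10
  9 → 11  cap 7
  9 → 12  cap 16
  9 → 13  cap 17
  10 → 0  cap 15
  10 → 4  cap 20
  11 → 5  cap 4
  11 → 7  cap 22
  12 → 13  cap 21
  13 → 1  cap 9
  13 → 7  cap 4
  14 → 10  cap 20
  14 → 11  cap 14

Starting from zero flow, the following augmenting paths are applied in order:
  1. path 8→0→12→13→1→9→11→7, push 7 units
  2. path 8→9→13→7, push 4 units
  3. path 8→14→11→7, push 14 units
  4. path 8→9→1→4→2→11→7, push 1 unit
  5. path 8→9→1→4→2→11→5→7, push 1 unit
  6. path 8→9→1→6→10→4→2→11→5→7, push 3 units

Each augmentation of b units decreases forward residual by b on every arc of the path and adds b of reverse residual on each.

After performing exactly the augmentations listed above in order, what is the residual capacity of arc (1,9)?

after path 1 (8→0→12→13→1→9→11→7, push 7): res(1,9)=10
after path 2 (8→9→13→7, push 4): res(1,9)=10
after path 3 (8→14→11→7, push 14): res(1,9)=10
after path 4 (8→9→1→4→2→11→7, push 1): res(1,9)=11
after path 5 (8→9→1→4→2→11→5→7, push 1): res(1,9)=12
after path 6 (8→9→1→6→10→4→2→11→5→7, push 3): res(1,9)=15

Residual capacity of (1,9): 15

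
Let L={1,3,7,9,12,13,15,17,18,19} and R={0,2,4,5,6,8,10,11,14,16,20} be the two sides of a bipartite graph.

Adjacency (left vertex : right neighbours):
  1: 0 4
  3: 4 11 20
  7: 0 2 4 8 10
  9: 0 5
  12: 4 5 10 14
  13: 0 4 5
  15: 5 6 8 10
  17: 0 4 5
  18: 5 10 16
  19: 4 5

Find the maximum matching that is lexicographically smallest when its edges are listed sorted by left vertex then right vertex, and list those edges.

Lex-smallest maximum matching: {(1,0), (3,11), (7,2), (9,5), (12,10), (13,4), (15,6), (18,16)}

|M| = 8 (so the lex-smallest maximum matching has 8 edges)
process left vertices in ascending order; for each, take the smallest-labelled available neighbour that still permits 8 edges overall, or leave it unmatched if none does
lex-smallest matching: {1-0, 3-11, 7-2, 9-5, 12-10, 13-4, 15-6, 18-16}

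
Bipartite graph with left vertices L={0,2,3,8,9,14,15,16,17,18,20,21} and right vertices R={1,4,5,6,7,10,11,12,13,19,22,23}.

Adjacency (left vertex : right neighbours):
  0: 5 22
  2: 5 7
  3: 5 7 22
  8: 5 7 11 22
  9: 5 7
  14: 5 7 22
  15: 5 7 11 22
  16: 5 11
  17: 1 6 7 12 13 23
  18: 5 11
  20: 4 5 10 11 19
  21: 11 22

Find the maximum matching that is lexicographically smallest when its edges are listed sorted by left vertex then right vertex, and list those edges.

|M| = 6 (so the lex-smallest maximum matching has 6 edges)
process left vertices in ascending order; for each, take the smallest-labelled available neighbour that still permits 6 edges overall, or leave it unmatched if none does
lex-smallest matching: {0-5, 2-7, 3-22, 8-11, 17-1, 20-4}

Lex-smallest maximum matching: {(0,5), (2,7), (3,22), (8,11), (17,1), (20,4)}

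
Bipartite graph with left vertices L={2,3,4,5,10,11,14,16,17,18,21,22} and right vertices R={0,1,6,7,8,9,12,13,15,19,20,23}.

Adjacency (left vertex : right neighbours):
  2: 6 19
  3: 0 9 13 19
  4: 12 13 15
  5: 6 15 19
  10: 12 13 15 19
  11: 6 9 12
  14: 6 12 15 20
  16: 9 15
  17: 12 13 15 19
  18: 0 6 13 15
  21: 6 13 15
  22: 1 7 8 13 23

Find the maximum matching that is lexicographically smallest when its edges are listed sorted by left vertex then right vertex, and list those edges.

Lex-smallest maximum matching: {(2,6), (3,0), (4,12), (5,15), (10,13), (11,9), (14,20), (17,19), (22,1)}

|M| = 9 (so the lex-smallest maximum matching has 9 edges)
process left vertices in ascending order; for each, take the smallest-labelled available neighbour that still permits 9 edges overall, or leave it unmatched if none does
lex-smallest matching: {2-6, 3-0, 4-12, 5-15, 10-13, 11-9, 14-20, 17-19, 22-1}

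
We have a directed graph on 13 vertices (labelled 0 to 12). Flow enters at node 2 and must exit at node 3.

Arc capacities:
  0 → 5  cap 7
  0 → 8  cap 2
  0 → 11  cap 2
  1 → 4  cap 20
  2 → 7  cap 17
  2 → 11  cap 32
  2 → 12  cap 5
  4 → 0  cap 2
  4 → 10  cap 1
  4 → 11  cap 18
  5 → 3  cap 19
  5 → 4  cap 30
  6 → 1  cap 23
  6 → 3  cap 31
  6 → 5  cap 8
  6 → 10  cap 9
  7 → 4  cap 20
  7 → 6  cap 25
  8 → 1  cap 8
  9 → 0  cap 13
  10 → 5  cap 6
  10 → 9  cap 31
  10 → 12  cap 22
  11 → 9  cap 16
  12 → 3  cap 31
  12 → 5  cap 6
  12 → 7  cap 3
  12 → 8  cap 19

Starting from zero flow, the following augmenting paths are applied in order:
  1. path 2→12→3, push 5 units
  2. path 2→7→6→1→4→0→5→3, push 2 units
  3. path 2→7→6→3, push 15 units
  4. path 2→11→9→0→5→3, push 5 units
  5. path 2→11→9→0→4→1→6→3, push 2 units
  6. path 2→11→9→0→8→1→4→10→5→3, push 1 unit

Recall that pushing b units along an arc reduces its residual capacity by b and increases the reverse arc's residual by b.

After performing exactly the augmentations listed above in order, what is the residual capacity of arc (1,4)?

after path 1 (2→12→3, push 5): res(1,4)=20
after path 2 (2→7→6→1→4→0→5→3, push 2): res(1,4)=18
after path 3 (2→7→6→3, push 15): res(1,4)=18
after path 4 (2→11→9→0→5→3, push 5): res(1,4)=18
after path 5 (2→11→9→0→4→1→6→3, push 2): res(1,4)=20
after path 6 (2→11→9→0→8→1→4→10→5→3, push 1): res(1,4)=19

Residual capacity of (1,4): 19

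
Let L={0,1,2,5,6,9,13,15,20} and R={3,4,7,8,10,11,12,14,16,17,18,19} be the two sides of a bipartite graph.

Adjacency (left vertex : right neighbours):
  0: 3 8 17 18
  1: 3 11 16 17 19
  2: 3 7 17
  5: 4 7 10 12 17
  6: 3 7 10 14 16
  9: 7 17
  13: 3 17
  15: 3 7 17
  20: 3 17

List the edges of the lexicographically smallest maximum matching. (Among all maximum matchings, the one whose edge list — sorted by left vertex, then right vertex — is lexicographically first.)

|M| = 7 (so the lex-smallest maximum matching has 7 edges)
process left vertices in ascending order; for each, take the smallest-labelled available neighbour that still permits 7 edges overall, or leave it unmatched if none does
lex-smallest matching: {0-8, 1-11, 2-3, 5-4, 6-10, 9-7, 13-17}

Lex-smallest maximum matching: {(0,8), (1,11), (2,3), (5,4), (6,10), (9,7), (13,17)}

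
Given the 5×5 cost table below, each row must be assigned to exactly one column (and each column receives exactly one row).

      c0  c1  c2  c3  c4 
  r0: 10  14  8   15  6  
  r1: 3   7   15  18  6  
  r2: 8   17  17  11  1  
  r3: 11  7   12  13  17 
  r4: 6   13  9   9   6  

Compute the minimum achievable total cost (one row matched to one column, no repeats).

Minimum assignment cost: 28

optimal assignment: row0→col2 (cost 8), row1→col0 (cost 3), row2→col4 (cost 1), row3→col1 (cost 7), row4→col3 (cost 9)
total = 8 + 3 + 1 + 7 + 9 = 28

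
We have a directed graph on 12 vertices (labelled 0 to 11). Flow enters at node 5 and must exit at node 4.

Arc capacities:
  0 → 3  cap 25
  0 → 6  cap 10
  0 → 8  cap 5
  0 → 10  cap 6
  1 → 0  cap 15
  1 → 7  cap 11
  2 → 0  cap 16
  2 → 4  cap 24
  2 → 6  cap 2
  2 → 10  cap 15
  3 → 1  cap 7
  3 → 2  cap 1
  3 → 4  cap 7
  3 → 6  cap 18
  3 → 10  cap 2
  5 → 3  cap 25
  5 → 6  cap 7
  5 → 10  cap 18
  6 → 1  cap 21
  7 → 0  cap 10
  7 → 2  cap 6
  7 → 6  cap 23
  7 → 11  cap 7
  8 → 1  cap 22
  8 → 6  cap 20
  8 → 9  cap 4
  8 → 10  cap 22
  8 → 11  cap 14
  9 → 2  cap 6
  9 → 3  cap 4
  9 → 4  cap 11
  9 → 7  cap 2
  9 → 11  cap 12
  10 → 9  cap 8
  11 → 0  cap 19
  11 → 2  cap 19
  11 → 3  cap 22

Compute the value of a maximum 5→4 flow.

Maximum flow value: 32

augment #1: 5→3→4 bottleneck 7, total now 7
augment #2: 5→3→2→4 bottleneck 1, total now 8
augment #3: 5→10→9→4 bottleneck 8, total now 16
augment #4: 5→3→1→7→2→4 bottleneck 6, total now 22
augment #5: 5→3→1→0→8→9→4 bottleneck 1, total now 23
augment #6: 5→6→1→0→8→9→4 bottleneck 2, total now 25
augment #7: 5→6→1→7→11→2→4 bottleneck 5, total now 30
augment #8: 5→3→6→1→0→8→9→2→4 bottleneck 1, total now 31
augment #9: 5→3→6→1→0→8→11→2→4 bottleneck 1, total now 32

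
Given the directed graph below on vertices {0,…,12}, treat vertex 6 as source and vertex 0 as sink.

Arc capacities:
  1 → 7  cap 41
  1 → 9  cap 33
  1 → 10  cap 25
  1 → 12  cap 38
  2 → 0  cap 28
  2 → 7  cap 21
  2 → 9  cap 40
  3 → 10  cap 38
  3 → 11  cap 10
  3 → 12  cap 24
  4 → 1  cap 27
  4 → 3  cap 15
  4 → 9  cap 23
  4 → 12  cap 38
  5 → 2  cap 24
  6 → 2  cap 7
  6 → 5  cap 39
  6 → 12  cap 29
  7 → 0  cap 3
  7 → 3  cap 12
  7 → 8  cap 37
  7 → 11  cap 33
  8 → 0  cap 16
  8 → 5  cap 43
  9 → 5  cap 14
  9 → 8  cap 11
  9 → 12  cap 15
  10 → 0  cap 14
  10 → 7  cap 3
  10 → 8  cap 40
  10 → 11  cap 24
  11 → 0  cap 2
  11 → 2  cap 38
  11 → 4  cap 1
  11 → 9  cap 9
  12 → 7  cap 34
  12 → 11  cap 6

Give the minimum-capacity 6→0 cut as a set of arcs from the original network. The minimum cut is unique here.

Min-cut arcs: {(5,2), (6,2), (6,12)} (total capacity 60)

augment #1: 6→2→0 push 7
augment #2: 6→5→2→0 push 21
augment #3: 6→12→7→0 push 3
augment #4: 6→12→11→0 push 2
augment #5: 6→12→7→8→0 push 16
augment #6: 6→12→7→3→10→0 push 8
augment #7: 6→5→2→7→3→10→0 push 3
max flow = 60; residual-reachable set from 6 gives S-side
cut edges (S→T): {(5,2), (6,2), (6,12)} total cap 60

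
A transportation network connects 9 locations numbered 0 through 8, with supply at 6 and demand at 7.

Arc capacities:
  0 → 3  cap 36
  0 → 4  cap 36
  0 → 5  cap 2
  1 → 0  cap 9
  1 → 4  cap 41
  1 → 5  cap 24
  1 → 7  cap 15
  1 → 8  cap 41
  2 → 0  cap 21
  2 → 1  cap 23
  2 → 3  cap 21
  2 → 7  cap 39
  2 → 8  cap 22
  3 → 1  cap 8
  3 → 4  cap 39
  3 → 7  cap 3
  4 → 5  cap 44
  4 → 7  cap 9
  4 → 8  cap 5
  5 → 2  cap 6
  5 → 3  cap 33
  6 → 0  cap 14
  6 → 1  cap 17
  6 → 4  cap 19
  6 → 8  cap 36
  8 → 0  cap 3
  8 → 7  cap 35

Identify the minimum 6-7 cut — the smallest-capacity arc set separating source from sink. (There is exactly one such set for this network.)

Min-cut arcs: {(1,7), (3,7), (4,7), (5,2), (8,7)} (total capacity 68)

augment #1: 6→1→7 push 15
augment #2: 6→4→7 push 9
augment #3: 6→8→7 push 35
augment #4: 6→0→3→7 push 3
augment #5: 6→0→5→2→7 push 2
augment #6: 6→1→5→2→7 push 2
augment #7: 6→4→5→2→7 push 2
max flow = 68; residual-reachable set from 6 gives S-side
cut edges (S→T): {(1,7), (3,7), (4,7), (5,2), (8,7)} total cap 68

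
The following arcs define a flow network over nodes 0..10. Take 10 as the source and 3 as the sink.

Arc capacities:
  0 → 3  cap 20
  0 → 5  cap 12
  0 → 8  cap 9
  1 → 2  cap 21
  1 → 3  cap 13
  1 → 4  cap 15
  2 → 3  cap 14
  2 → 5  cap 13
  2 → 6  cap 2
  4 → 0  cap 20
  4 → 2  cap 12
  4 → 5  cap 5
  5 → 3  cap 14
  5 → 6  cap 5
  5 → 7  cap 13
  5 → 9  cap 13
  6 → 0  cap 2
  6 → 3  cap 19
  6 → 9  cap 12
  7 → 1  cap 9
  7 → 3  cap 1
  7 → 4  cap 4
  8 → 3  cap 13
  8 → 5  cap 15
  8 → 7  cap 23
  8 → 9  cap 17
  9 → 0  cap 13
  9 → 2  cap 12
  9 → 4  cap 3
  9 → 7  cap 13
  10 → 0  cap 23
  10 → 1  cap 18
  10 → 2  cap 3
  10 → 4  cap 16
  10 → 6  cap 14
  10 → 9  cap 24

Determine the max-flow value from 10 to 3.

augment #1: 10→0→3 bottleneck 20, total now 20
augment #2: 10→1→3 bottleneck 13, total now 33
augment #3: 10→2→3 bottleneck 3, total now 36
augment #4: 10→6→3 bottleneck 14, total now 50
augment #5: 10→0→5→3 bottleneck 3, total now 53
augment #6: 10→1→2→3 bottleneck 5, total now 58
augment #7: 10→4→2→3 bottleneck 6, total now 64
augment #8: 10→4→5→3 bottleneck 5, total now 69
augment #9: 10→9→7→3 bottleneck 1, total now 70
augment #10: 10→4→0→5→3 bottleneck 5, total now 75
augment #11: 10→9→0→5→3 bottleneck 1, total now 76
augment #12: 10→9→0→8→3 bottleneck 9, total now 85
augment #13: 10→9→2→6→3 bottleneck 2, total now 87
augment #14: 10→9→0→5→6→3 bottleneck 3, total now 90

Maximum flow value: 90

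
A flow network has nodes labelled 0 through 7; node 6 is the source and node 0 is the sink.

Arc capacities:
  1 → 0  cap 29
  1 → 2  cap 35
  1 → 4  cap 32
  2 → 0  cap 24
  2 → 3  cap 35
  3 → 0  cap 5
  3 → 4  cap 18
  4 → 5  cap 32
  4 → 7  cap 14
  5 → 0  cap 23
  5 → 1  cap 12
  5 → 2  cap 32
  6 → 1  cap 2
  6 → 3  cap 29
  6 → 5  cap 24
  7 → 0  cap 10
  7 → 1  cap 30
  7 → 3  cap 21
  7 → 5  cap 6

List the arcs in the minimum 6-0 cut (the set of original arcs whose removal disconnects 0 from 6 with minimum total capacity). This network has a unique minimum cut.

augment #1: 6→1→0 push 2
augment #2: 6→3→0 push 5
augment #3: 6→5→0 push 23
augment #4: 6→5→1→0 push 1
augment #5: 6→3→4→7→0 push 10
augment #6: 6→3→4→5→1→0 push 8
max flow = 49; residual-reachable set from 6 gives S-side
cut edges (S→T): {(3,0), (3,4), (6,1), (6,5)} total cap 49

Min-cut arcs: {(3,0), (3,4), (6,1), (6,5)} (total capacity 49)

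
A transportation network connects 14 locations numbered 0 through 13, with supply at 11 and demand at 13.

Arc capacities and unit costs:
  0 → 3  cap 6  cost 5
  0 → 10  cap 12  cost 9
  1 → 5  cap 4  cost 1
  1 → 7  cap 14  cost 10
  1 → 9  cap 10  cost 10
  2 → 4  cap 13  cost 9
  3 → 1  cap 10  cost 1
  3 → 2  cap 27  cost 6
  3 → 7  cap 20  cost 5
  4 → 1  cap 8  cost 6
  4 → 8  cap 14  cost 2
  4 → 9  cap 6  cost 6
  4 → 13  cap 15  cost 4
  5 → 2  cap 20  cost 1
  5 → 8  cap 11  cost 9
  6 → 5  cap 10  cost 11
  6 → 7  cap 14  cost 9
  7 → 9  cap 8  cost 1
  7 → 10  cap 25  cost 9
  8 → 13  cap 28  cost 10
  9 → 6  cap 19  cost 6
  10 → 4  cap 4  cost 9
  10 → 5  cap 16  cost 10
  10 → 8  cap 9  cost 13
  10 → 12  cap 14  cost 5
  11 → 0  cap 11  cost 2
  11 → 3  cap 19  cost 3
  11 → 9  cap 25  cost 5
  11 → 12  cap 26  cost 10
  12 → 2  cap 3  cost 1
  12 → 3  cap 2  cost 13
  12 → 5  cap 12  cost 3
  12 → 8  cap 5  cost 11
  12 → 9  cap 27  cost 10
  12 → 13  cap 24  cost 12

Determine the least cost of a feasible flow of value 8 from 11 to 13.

shortest-cost path #1: 11→3→1→5→2→4→13 push 4 @ unit cost 19 (adds 76)
shortest-cost path #2: 11→12→13 push 4 @ unit cost 22 (adds 88)
total cost = 164

Minimum cost for 8 units: 164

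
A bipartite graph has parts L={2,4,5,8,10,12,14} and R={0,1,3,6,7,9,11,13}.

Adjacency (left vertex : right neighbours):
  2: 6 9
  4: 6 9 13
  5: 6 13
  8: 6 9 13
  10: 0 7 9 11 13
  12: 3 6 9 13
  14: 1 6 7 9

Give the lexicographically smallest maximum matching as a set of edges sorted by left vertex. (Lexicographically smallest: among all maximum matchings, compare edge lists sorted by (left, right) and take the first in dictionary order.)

|M| = 6 (so the lex-smallest maximum matching has 6 edges)
process left vertices in ascending order; for each, take the smallest-labelled available neighbour that still permits 6 edges overall, or leave it unmatched if none does
lex-smallest matching: {2-6, 4-9, 5-13, 10-0, 12-3, 14-1}

Lex-smallest maximum matching: {(2,6), (4,9), (5,13), (10,0), (12,3), (14,1)}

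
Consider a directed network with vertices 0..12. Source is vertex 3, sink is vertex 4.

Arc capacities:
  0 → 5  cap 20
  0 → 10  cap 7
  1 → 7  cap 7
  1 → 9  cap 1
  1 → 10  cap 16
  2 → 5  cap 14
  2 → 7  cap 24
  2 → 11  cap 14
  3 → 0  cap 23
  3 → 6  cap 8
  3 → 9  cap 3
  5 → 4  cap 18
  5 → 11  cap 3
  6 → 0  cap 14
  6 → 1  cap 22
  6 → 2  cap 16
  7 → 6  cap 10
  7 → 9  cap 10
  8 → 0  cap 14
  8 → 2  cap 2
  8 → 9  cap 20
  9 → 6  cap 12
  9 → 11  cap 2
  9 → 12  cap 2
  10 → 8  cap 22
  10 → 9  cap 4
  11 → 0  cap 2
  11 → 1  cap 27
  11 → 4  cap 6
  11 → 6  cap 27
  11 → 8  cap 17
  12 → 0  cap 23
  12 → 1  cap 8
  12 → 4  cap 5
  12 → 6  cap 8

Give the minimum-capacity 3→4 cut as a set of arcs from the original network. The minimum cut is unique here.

Min-cut arcs: {(5,4), (9,12), (11,4)} (total capacity 26)

augment #1: 3→0→5→4 push 18
augment #2: 3→9→11→4 push 2
augment #3: 3→9→12→4 push 1
augment #4: 3→0→5→11→4 push 2
augment #5: 3→6→2→11→4 push 2
augment #6: 3→0→10→9→12→4 push 1
max flow = 26; residual-reachable set from 3 gives S-side
cut edges (S→T): {(5,4), (9,12), (11,4)} total cap 26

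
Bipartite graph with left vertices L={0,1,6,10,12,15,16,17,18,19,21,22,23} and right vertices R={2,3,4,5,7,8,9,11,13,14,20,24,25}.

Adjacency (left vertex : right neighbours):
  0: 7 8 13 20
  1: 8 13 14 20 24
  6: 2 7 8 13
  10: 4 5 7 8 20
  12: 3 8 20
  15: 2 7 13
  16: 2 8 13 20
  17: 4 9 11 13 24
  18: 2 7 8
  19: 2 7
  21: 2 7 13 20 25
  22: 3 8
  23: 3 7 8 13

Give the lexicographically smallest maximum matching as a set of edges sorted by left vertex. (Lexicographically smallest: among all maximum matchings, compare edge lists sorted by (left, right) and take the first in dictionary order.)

Lex-smallest maximum matching: {(0,7), (1,14), (6,2), (10,4), (12,3), (15,13), (16,20), (17,9), (18,8), (21,25)}

|M| = 10 (so the lex-smallest maximum matching has 10 edges)
process left vertices in ascending order; for each, take the smallest-labelled available neighbour that still permits 10 edges overall, or leave it unmatched if none does
lex-smallest matching: {0-7, 1-14, 6-2, 10-4, 12-3, 15-13, 16-20, 17-9, 18-8, 21-25}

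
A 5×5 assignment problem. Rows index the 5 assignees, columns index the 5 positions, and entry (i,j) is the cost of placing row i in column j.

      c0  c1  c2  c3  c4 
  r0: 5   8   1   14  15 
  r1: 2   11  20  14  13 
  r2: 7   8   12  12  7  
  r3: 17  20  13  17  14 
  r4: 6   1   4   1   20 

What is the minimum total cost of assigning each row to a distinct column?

optimal assignment: row0→col2 (cost 1), row1→col0 (cost 2), row2→col1 (cost 8), row3→col4 (cost 14), row4→col3 (cost 1)
total = 1 + 2 + 8 + 14 + 1 = 26

Minimum assignment cost: 26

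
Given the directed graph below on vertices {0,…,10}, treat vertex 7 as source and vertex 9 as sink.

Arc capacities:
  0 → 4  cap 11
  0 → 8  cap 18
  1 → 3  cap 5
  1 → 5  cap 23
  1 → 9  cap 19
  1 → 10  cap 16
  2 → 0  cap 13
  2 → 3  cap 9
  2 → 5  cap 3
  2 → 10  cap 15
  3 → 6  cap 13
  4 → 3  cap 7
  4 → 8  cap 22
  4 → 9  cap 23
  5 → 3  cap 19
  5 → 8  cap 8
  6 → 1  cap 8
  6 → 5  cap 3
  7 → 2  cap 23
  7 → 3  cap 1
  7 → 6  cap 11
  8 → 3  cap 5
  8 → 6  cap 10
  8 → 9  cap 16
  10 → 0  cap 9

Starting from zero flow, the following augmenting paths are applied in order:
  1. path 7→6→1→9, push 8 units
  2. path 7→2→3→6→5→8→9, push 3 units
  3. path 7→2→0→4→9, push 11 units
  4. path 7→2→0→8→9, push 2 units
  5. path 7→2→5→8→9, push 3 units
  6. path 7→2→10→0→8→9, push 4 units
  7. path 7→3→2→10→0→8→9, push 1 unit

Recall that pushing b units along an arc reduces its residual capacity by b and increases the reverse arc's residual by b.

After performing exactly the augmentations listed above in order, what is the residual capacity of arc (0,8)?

after path 1 (7→6→1→9, push 8): res(0,8)=18
after path 2 (7→2→3→6→5→8→9, push 3): res(0,8)=18
after path 3 (7→2→0→4→9, push 11): res(0,8)=18
after path 4 (7→2→0→8→9, push 2): res(0,8)=16
after path 5 (7→2→5→8→9, push 3): res(0,8)=16
after path 6 (7→2→10→0→8→9, push 4): res(0,8)=12
after path 7 (7→3→2→10→0→8→9, push 1): res(0,8)=11

Residual capacity of (0,8): 11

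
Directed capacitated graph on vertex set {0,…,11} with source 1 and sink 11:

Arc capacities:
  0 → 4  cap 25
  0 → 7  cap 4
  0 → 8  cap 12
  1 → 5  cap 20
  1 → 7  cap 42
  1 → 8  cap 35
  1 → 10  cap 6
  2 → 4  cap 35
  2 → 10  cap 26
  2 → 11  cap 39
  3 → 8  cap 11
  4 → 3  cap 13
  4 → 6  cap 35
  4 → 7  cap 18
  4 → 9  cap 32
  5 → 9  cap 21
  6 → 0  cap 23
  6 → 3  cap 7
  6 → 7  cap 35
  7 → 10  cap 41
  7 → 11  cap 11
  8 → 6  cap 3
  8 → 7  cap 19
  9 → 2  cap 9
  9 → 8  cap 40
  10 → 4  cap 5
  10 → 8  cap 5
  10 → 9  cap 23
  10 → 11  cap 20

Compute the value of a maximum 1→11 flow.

Maximum flow value: 40

augment #1: 1→7→11 bottleneck 11, total now 11
augment #2: 1→10→11 bottleneck 6, total now 17
augment #3: 1→7→10→11 bottleneck 14, total now 31
augment #4: 1→5→9→2→11 bottleneck 9, total now 40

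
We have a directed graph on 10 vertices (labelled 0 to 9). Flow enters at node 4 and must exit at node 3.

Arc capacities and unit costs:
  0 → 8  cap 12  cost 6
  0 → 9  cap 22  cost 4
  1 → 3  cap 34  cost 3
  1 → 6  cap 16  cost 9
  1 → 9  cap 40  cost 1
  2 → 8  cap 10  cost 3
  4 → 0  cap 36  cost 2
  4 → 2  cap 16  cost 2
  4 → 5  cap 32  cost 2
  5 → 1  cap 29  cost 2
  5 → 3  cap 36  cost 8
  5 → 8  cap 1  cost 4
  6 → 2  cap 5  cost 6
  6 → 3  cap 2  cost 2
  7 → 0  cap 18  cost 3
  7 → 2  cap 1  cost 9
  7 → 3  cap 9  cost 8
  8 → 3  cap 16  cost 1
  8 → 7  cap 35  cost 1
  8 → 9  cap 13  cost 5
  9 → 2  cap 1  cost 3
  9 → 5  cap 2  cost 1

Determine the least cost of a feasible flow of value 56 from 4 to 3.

shortest-cost path #1: 4→2→8→3 push 10 @ unit cost 6 (adds 60)
shortest-cost path #2: 4→5→8→3 push 1 @ unit cost 7 (adds 7)
shortest-cost path #3: 4→5→1→3 push 29 @ unit cost 7 (adds 203)
shortest-cost path #4: 4→0→8→3 push 5 @ unit cost 9 (adds 45)
shortest-cost path #5: 4→5→3 push 2 @ unit cost 10 (adds 20)
shortest-cost path #6: 4→0→8→5→3 push 1 @ unit cost 12 (adds 12)
shortest-cost path #7: 4→0→9→5→3 push 2 @ unit cost 15 (adds 30)
shortest-cost path #8: 4→0→8→7→3 push 6 @ unit cost 17 (adds 102)
total cost = 479

Minimum cost for 56 units: 479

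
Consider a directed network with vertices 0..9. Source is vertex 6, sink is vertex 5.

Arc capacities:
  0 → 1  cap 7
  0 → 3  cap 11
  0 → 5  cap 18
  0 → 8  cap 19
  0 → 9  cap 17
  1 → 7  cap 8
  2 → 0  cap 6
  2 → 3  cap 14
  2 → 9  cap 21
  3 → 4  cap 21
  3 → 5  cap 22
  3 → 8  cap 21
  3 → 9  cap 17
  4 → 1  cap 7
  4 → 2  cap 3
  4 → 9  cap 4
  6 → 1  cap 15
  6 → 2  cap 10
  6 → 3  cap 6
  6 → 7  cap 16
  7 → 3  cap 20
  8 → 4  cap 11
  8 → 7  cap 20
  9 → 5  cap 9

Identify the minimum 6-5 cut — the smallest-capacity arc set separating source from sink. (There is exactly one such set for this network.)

augment #1: 6→3→5 push 6
augment #2: 6→2→0→5 push 6
augment #3: 6→2→3→5 push 4
augment #4: 6→7→3→5 push 12
augment #5: 6→7→3→9→5 push 4
augment #6: 6→1→7→3→9→5 push 4
max flow = 36; residual-reachable set from 6 gives S-side
cut edges (S→T): {(6,2), (6,3), (7,3)} total cap 36

Min-cut arcs: {(6,2), (6,3), (7,3)} (total capacity 36)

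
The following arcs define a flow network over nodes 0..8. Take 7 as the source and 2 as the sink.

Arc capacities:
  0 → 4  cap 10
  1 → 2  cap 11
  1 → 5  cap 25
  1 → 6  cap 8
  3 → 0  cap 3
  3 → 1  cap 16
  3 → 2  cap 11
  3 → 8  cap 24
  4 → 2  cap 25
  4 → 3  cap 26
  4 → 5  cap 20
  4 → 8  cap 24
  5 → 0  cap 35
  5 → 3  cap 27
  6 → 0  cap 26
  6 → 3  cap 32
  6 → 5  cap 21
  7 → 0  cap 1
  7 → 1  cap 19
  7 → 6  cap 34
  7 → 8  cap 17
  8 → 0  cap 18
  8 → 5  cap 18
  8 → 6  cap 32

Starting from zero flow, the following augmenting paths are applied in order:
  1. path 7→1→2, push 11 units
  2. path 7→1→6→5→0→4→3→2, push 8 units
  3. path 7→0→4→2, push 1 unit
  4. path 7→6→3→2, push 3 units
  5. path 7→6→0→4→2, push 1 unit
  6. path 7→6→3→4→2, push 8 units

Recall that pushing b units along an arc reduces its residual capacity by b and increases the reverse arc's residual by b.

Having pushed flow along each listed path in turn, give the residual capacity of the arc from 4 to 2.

Residual capacity of (4,2): 15

after path 1 (7→1→2, push 11): res(4,2)=25
after path 2 (7→1→6→5→0→4→3→2, push 8): res(4,2)=25
after path 3 (7→0→4→2, push 1): res(4,2)=24
after path 4 (7→6→3→2, push 3): res(4,2)=24
after path 5 (7→6→0→4→2, push 1): res(4,2)=23
after path 6 (7→6→3→4→2, push 8): res(4,2)=15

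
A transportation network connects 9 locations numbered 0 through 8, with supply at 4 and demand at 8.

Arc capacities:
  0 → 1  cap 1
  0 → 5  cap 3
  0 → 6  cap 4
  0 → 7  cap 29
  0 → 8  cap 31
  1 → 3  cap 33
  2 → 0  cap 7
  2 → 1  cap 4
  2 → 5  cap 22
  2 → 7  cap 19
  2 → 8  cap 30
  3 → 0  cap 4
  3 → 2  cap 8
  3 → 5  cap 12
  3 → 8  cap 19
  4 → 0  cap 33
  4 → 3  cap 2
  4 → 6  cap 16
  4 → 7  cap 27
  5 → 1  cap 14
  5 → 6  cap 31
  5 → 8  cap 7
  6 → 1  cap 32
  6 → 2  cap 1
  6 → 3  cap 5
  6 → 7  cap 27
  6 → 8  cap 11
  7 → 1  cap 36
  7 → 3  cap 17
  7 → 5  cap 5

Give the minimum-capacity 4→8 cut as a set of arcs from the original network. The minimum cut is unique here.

Min-cut arcs: {(0,8), (3,2), (3,8), (5,8), (6,2), (6,8)} (total capacity 77)

augment #1: 4→0→8 push 31
augment #2: 4→3→8 push 2
augment #3: 4→6→8 push 11
augment #4: 4→0→5→8 push 2
augment #5: 4→6→2→8 push 1
augment #6: 4→6→3→8 push 4
augment #7: 4→7→3→8 push 13
augment #8: 4→7→5→8 push 5
augment #9: 4→7→3→2→8 push 4
augment #10: 4→7→1→3→2→8 push 4
max flow = 77; residual-reachable set from 4 gives S-side
cut edges (S→T): {(0,8), (3,2), (3,8), (5,8), (6,2), (6,8)} total cap 77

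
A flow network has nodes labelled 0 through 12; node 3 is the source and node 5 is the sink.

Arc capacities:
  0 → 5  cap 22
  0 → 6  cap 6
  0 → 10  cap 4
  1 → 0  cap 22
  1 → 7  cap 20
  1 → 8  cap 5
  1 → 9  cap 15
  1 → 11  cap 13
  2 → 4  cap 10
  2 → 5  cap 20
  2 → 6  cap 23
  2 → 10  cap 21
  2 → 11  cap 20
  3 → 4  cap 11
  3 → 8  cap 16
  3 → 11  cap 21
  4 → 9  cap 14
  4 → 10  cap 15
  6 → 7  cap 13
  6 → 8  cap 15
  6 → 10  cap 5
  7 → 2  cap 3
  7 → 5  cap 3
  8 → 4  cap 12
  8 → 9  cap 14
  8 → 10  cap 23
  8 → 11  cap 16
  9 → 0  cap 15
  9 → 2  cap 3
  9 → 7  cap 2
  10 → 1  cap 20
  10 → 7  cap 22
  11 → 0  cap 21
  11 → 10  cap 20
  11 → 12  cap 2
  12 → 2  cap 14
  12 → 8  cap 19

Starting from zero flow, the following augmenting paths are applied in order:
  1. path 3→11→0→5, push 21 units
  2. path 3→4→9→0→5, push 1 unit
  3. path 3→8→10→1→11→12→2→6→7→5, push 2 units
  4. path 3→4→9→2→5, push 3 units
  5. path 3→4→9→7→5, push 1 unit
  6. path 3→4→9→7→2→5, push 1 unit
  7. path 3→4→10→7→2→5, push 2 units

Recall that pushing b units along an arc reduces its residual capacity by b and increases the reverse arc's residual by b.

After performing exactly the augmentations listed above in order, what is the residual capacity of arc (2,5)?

after path 1 (3→11→0→5, push 21): res(2,5)=20
after path 2 (3→4→9→0→5, push 1): res(2,5)=20
after path 3 (3→8→10→1→11→12→2→6→7→5, push 2): res(2,5)=20
after path 4 (3→4→9→2→5, push 3): res(2,5)=17
after path 5 (3→4→9→7→5, push 1): res(2,5)=17
after path 6 (3→4→9→7→2→5, push 1): res(2,5)=16
after path 7 (3→4→10→7→2→5, push 2): res(2,5)=14

Residual capacity of (2,5): 14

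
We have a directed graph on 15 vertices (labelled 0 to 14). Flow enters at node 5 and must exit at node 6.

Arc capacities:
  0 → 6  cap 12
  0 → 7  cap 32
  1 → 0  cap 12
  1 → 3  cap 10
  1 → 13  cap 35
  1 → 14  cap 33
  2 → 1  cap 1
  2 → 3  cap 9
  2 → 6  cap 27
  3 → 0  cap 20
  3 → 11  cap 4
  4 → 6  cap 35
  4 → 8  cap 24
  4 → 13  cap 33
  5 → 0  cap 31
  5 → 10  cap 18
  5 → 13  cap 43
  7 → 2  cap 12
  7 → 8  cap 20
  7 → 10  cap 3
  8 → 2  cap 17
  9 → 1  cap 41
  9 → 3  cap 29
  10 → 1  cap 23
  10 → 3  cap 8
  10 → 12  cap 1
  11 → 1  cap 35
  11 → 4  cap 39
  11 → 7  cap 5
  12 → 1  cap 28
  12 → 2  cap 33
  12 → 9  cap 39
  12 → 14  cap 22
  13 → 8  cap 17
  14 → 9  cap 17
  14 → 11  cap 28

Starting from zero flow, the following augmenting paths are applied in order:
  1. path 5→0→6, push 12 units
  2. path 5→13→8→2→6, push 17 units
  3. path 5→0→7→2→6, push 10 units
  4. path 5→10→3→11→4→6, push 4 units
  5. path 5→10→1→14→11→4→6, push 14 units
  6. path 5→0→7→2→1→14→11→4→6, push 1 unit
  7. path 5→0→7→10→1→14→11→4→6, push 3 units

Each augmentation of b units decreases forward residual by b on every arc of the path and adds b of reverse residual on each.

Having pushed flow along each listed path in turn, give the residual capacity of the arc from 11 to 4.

after path 1 (5→0→6, push 12): res(11,4)=39
after path 2 (5→13→8→2→6, push 17): res(11,4)=39
after path 3 (5→0→7→2→6, push 10): res(11,4)=39
after path 4 (5→10→3→11→4→6, push 4): res(11,4)=35
after path 5 (5→10→1→14→11→4→6, push 14): res(11,4)=21
after path 6 (5→0→7→2→1→14→11→4→6, push 1): res(11,4)=20
after path 7 (5→0→7→10→1→14→11→4→6, push 3): res(11,4)=17

Residual capacity of (11,4): 17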